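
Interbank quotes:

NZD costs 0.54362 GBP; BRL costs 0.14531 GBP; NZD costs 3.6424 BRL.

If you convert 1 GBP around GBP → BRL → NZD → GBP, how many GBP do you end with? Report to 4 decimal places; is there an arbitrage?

1.0271 (arbitrage exists)

Around GBP → BRL → NZD → GBP: 1 ÷ 0.14531 ÷ 3.6424 × 0.54362 = 1.027099
Product > 1; profitable direction is GBP → BRL → NZD → GBP.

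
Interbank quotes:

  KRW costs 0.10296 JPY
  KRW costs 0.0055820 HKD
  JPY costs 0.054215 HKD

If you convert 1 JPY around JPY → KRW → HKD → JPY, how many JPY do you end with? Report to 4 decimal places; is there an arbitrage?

Around JPY → KRW → HKD → JPY: 1 ÷ 0.10296 × 0.0055820 ÷ 0.054215 = 1.000004
Product ≈ 1 (deviation 0.000%, within rounding noise).

1.0000 (no arbitrage)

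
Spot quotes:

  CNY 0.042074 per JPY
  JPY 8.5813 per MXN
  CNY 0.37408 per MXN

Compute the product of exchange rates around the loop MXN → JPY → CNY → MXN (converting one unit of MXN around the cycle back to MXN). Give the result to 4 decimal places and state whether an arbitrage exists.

Around MXN → JPY → CNY → MXN: 1 × 8.5813 × 0.042074 ÷ 0.37408 = 0.965167
Product < 1; profitable direction is MXN → CNY → JPY → MXN.

0.9652 (arbitrage exists)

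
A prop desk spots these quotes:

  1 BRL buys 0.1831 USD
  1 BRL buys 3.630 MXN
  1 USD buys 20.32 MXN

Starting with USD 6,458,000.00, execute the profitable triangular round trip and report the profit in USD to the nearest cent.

Profit: USD 161,168.91

Profitable loop is USD → MXN → BRL → USD:
USD 6,458,000.00 × 20.32 = MXN 131,226,560.00
MXN 131,226,560.00 ÷ 3.630 = BRL 36,150,567.49
BRL 36,150,567.49 × 0.1831 = USD 6,619,168.91
Profit = USD 6,619,168.91 − USD 6,458,000.00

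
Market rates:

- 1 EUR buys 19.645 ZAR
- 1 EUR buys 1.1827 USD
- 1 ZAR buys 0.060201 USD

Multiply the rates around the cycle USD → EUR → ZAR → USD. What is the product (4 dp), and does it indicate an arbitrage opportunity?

1.0000 (no arbitrage)

Around USD → EUR → ZAR → USD: 1 ÷ 1.1827 × 19.645 × 0.060201 = 0.999957
Product ≈ 1 (deviation 0.004%, within rounding noise).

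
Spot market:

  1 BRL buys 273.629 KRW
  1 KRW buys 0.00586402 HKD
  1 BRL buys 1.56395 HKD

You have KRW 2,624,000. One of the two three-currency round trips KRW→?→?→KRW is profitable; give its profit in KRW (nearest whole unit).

Profitable loop is KRW → HKD → BRL → KRW:
KRW 2,624,000 × 0.00586402 = HKD 15,387.19
HKD 15,387.19 ÷ 1.56395 = BRL 9,838.67
BRL 9,838.67 × 273.629 = KRW 2,692,146
Profit = KRW 2,692,146 − KRW 2,624,000

Profit: KRW 68,146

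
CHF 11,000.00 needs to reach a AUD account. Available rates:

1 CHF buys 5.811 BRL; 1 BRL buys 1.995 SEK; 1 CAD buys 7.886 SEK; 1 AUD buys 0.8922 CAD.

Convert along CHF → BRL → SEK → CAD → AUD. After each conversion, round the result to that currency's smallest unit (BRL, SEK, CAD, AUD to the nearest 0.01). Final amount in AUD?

CHF 11,000.00 × 5.811 = BRL 63,921.00
BRL 63,921.00 × 1.995 = SEK 127,522.40
SEK 127,522.40 ÷ 7.886 = CAD 16,170.73
CAD 16,170.73 ÷ 0.8922 = AUD 18,124.56

AUD 18,124.56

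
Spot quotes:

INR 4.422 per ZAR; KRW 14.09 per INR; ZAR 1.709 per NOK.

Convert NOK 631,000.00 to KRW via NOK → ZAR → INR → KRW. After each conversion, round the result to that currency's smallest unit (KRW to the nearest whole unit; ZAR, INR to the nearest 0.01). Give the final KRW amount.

NOK 631,000.00 × 1.709 = ZAR 1,078,379.00
ZAR 1,078,379.00 × 4.422 = INR 4,768,591.94
INR 4,768,591.94 × 14.09 = KRW 67,189,460

KRW 67,189,460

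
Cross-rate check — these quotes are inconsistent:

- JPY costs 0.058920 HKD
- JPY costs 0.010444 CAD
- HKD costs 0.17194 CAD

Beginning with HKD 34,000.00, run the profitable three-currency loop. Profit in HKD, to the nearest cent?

Profitable loop is HKD → JPY → CAD → HKD:
HKD 34,000.00 ÷ 0.058920 = JPY 577,054
JPY 577,054 × 0.010444 = CAD 6,026.75
CAD 6,026.75 ÷ 0.17194 = HKD 35,051.46
Profit = HKD 35,051.46 − HKD 34,000.00

Profit: HKD 1,051.46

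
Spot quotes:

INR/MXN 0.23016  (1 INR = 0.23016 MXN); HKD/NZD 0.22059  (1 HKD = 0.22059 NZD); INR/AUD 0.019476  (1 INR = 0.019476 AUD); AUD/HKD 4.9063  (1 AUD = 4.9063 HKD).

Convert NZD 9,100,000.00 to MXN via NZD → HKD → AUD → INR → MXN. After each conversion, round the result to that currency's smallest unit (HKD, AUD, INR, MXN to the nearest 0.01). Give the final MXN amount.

NZD 9,100,000.00 ÷ 0.22059 = HKD 41,253,003.31
HKD 41,253,003.31 ÷ 4.9063 = AUD 8,408,169.76
AUD 8,408,169.76 ÷ 0.019476 = INR 431,719,539.95
INR 431,719,539.95 × 0.23016 = MXN 99,364,569.31

MXN 99,364,569.31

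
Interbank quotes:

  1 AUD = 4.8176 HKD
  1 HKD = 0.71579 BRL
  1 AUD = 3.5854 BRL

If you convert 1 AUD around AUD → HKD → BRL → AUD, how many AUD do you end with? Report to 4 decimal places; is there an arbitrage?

Around AUD → HKD → BRL → AUD: 1 × 4.8176 × 0.71579 ÷ 3.5854 = 0.961787
Product < 1; profitable direction is AUD → BRL → HKD → AUD.

0.9618 (arbitrage exists)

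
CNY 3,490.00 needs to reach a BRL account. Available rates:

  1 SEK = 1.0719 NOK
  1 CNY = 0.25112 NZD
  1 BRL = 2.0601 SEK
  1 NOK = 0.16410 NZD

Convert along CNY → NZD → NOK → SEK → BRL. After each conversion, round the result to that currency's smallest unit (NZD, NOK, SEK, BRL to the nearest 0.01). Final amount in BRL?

BRL 2,418.56

CNY 3,490.00 × 0.25112 = NZD 876.41
NZD 876.41 ÷ 0.16410 = NOK 5,340.71
NOK 5,340.71 ÷ 1.0719 = SEK 4,982.47
SEK 4,982.47 ÷ 2.0601 = BRL 2,418.56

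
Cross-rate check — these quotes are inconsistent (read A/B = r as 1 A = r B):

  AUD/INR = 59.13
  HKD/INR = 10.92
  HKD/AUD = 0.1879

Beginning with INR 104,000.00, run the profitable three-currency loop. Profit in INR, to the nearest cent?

Profitable loop is INR → HKD → AUD → INR:
INR 104,000.00 ÷ 10.92 = HKD 9,523.81
HKD 9,523.81 × 0.1879 = AUD 1,789.52
AUD 1,789.52 × 59.13 = INR 105,814.54
Profit = INR 105,814.54 − INR 104,000.00

Profit: INR 1,814.54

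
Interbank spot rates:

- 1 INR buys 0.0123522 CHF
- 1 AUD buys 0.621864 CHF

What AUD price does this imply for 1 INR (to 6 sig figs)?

1 INR × 0.0123522 = 0.0123522 CHF
0.0123522 CHF ÷ 0.621864 = 0.0198632 AUD

INR/AUD = 0.0198632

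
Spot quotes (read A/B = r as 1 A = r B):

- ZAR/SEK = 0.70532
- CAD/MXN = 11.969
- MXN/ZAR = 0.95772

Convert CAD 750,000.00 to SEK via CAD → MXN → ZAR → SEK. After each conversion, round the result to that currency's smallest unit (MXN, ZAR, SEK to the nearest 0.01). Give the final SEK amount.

CAD 750,000.00 × 11.969 = MXN 8,976,750.00
MXN 8,976,750.00 × 0.95772 = ZAR 8,597,213.01
ZAR 8,597,213.01 × 0.70532 = SEK 6,063,786.28

SEK 6,063,786.28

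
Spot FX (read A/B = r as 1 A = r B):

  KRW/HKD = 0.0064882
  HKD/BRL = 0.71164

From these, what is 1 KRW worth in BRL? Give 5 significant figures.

KRW/BRL = 0.0046173

1 KRW × 0.0064882 = 0.0064882 HKD
0.0064882 HKD × 0.71164 = 0.00461726 BRL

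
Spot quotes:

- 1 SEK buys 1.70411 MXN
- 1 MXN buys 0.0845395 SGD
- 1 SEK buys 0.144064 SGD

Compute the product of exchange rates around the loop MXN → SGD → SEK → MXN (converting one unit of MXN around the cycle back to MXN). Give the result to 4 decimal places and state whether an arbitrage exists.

1.0000 (no arbitrage)

Around MXN → SGD → SEK → MXN: 1 × 0.0845395 ÷ 0.144064 × 1.70411 = 1.000004
Product ≈ 1 (deviation 0.000%, within rounding noise).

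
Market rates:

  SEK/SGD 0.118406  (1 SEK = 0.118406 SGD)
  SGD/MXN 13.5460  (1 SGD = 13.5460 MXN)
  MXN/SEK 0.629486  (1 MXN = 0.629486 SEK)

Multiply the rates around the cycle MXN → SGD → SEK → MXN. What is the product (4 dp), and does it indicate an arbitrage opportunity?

Around MXN → SGD → SEK → MXN: 1 ÷ 13.5460 ÷ 0.118406 ÷ 0.629486 = 0.990442
Product < 1; profitable direction is MXN → SEK → SGD → MXN.

0.9904 (arbitrage exists)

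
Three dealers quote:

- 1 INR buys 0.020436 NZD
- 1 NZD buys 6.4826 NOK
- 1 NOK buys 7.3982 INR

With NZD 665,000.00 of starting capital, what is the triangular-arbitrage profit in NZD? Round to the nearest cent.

Profit: NZD 13,500.95

Profitable loop is NZD → INR → NOK → NZD:
NZD 665,000.00 ÷ 0.020436 = INR 32,540,614.60
INR 32,540,614.60 ÷ 7.3982 = NOK 4,398,450.24
NOK 4,398,450.24 ÷ 6.4826 = NZD 678,500.95
Profit = NZD 678,500.95 − NZD 665,000.00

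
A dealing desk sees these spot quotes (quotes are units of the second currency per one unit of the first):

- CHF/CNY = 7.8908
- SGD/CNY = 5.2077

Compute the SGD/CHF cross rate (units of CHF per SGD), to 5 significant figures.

SGD/CHF = 0.65997

1 SGD × 5.2077 = 5.2077 CNY
5.2077 CNY ÷ 7.8908 = 0.659971 CHF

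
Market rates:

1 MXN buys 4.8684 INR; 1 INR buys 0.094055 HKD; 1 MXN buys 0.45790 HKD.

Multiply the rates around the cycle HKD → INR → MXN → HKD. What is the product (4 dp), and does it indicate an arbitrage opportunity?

1.0000 (no arbitrage)

Around HKD → INR → MXN → HKD: 1 ÷ 0.094055 ÷ 4.8684 × 0.45790 = 1.000006
Product ≈ 1 (deviation 0.001%, within rounding noise).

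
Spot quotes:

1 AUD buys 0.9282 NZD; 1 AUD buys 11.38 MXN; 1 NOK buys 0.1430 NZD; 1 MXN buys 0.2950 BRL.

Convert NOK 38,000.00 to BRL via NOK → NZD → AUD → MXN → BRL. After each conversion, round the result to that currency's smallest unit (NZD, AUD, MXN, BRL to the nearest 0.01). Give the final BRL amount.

BRL 19,653.61

NOK 38,000.00 × 0.1430 = NZD 5,434.00
NZD 5,434.00 ÷ 0.9282 = AUD 5,854.34
AUD 5,854.34 × 11.38 = MXN 66,622.39
MXN 66,622.39 × 0.2950 = BRL 19,653.61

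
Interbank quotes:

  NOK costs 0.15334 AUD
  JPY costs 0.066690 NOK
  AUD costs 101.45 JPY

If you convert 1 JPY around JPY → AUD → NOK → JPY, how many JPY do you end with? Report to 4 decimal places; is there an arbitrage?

Around JPY → AUD → NOK → JPY: 1 ÷ 101.45 ÷ 0.15334 ÷ 0.066690 = 0.963900
Product < 1; profitable direction is JPY → NOK → AUD → JPY.

0.9639 (arbitrage exists)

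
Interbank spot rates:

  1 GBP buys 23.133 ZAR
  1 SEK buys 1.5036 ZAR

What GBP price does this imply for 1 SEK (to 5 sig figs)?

SEK/GBP = 0.064998

1 SEK × 1.5036 = 1.5036 ZAR
1.5036 ZAR ÷ 23.133 = 0.0649981 GBP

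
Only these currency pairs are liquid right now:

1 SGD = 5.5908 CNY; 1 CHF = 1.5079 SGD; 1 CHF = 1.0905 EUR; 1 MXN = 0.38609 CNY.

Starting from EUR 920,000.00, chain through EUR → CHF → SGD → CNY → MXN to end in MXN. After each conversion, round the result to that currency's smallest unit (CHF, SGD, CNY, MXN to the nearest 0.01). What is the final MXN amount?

EUR 920,000.00 ÷ 1.0905 = CHF 843,649.70
CHF 843,649.70 × 1.5079 = SGD 1,272,139.38
SGD 1,272,139.38 × 5.5908 = CNY 7,112,276.85
CNY 7,112,276.85 ÷ 0.38609 = MXN 18,421,292.57

MXN 18,421,292.57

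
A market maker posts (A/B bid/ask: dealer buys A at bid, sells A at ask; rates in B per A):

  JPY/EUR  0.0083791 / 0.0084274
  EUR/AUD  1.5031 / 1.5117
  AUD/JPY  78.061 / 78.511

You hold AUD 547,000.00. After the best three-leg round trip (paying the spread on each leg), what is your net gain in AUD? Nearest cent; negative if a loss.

Net result: AUD -113.00 (no profitable arbitrage after spreads)

Best loop AUD → EUR → JPY → AUD:
AUD 547,000.00 ÷ 1.5117 (buy EUR at ask) = EUR 361,844.28
EUR 361,844.28 ÷ 0.0084274 (buy JPY at ask) = JPY 42,936,645
JPY 42,936,645 ÷ 78.511 (buy AUD at ask) = AUD 546,887.00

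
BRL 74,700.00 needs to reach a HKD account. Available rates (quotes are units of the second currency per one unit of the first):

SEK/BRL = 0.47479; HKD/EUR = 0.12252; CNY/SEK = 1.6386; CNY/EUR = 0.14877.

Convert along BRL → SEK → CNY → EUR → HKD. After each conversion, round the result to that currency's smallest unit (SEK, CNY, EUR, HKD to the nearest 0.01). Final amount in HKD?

BRL 74,700.00 ÷ 0.47479 = SEK 157,332.72
SEK 157,332.72 ÷ 1.6386 = CNY 96,016.55
CNY 96,016.55 × 0.14877 = EUR 14,284.38
EUR 14,284.38 ÷ 0.12252 = HKD 116,588.15

HKD 116,588.15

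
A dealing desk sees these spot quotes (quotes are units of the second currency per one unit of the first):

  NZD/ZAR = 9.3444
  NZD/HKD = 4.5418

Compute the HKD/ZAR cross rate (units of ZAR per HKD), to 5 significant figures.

HKD/ZAR = 2.0574

1 HKD ÷ 4.5418 = 0.220177 NZD
0.220177 NZD × 9.3444 = 2.05742 ZAR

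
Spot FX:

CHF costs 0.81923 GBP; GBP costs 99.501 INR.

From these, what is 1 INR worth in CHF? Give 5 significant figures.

INR/CHF = 0.012268

1 INR ÷ 99.501 = 0.0100502 GBP
0.0100502 GBP ÷ 0.81923 = 0.0122678 CHF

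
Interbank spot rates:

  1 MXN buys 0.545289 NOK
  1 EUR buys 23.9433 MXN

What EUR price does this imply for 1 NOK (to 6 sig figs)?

1 NOK ÷ 0.545289 = 1.83389 MXN
1.83389 MXN ÷ 23.9433 = 0.076593 EUR

NOK/EUR = 0.0765930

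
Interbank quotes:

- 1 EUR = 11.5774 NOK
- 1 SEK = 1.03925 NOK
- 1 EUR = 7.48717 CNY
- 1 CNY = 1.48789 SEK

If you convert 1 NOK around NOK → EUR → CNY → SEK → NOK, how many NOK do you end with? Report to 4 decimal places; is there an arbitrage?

Around NOK → EUR → CNY → SEK → NOK: 1 ÷ 11.5774 × 7.48717 × 1.48789 × 1.03925 = 0.999994
Product ≈ 1 (deviation 0.001%, within rounding noise).

1.0000 (no arbitrage)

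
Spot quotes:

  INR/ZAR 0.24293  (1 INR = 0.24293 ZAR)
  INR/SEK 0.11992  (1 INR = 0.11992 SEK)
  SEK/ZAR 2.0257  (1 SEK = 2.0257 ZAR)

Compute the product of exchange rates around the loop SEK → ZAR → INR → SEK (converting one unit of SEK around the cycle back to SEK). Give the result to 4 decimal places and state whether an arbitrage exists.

Around SEK → ZAR → INR → SEK: 1 × 2.0257 ÷ 0.24293 × 0.11992 = 0.999967
Product ≈ 1 (deviation 0.003%, within rounding noise).

1.0000 (no arbitrage)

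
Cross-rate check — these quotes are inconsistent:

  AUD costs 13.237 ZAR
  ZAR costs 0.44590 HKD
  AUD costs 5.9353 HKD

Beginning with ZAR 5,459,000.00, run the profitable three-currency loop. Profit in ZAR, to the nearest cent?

Profitable loop is ZAR → AUD → HKD → ZAR:
ZAR 5,459,000.00 ÷ 13.237 = AUD 412,404.62
AUD 412,404.62 × 5.9353 = HKD 2,447,745.16
HKD 2,447,745.16 ÷ 0.44590 = ZAR 5,489,448.67
Profit = ZAR 5,489,448.67 − ZAR 5,459,000.00

Profit: ZAR 30,448.67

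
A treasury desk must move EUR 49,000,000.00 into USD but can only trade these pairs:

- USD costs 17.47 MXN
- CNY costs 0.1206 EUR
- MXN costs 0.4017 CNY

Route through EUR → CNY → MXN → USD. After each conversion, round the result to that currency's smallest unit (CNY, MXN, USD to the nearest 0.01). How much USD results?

USD 57,896,730.00

EUR 49,000,000.00 ÷ 0.1206 = CNY 406,301,824.21
CNY 406,301,824.21 ÷ 0.4017 = MXN 1,011,455,873.06
MXN 1,011,455,873.06 ÷ 17.47 = USD 57,896,730.00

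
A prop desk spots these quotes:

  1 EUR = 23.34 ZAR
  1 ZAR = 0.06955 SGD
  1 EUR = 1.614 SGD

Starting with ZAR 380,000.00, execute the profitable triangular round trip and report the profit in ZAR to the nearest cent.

Profit: ZAR 2,188.88

Profitable loop is ZAR → SGD → EUR → ZAR:
ZAR 380,000.00 × 0.06955 = SGD 26,429.00
SGD 26,429.00 ÷ 1.614 = EUR 16,374.85
EUR 16,374.85 × 23.34 = ZAR 382,188.88
Profit = ZAR 382,188.88 − ZAR 380,000.00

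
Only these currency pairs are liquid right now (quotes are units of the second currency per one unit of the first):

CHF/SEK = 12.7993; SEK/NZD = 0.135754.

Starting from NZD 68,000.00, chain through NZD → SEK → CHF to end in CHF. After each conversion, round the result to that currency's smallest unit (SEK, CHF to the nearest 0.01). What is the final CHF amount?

NZD 68,000.00 ÷ 0.135754 = SEK 500,906.05
SEK 500,906.05 ÷ 12.7993 = CHF 39,135.43

CHF 39,135.43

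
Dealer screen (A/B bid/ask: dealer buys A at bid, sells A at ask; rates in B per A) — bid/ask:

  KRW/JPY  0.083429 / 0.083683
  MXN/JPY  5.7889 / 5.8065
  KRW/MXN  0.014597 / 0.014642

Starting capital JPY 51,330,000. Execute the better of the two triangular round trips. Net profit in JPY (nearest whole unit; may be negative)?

Net profit: JPY 501,488

Best loop JPY → KRW → MXN → JPY:
JPY 51,330,000 ÷ 0.083683 (buy KRW at ask) = KRW 613,386,231
KRW 613,386,231 × 0.014597 (sell KRW at bid) = MXN 8,953,598.82
MXN 8,953,598.82 × 5.7889 (sell MXN at bid) = JPY 51,831,488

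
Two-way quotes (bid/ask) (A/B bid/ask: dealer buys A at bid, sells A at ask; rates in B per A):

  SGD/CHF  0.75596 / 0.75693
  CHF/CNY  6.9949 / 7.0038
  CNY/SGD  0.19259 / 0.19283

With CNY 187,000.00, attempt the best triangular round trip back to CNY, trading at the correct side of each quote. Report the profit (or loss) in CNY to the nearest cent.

Best loop CNY → SGD → CHF → CNY:
CNY 187,000.00 × 0.19259 (sell CNY at bid) = SGD 36,014.33
SGD 36,014.33 × 0.75596 (sell SGD at bid) = CHF 27,225.39
CHF 27,225.39 × 6.9949 (sell CHF at bid) = CNY 190,438.90

Net profit: CNY 3,438.90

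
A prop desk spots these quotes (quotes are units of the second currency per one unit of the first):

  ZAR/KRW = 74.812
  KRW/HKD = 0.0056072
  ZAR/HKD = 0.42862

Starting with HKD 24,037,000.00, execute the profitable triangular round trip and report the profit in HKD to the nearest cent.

Profit: HKD 523,397.04

Profitable loop is HKD → KRW → ZAR → HKD:
HKD 24,037,000.00 ÷ 0.0056072 = KRW 4,286,809,816
KRW 4,286,809,816 ÷ 74.812 = ZAR 57,301,098.97
ZAR 57,301,098.97 × 0.42862 = HKD 24,560,397.04
Profit = HKD 24,560,397.04 − HKD 24,037,000.00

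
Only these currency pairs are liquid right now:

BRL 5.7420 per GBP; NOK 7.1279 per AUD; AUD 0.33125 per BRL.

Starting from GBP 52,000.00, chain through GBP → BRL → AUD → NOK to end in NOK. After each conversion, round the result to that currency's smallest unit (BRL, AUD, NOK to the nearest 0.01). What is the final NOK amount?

NOK 704,991.72

GBP 52,000.00 × 5.7420 = BRL 298,584.00
BRL 298,584.00 × 0.33125 = AUD 98,905.95
AUD 98,905.95 × 7.1279 = NOK 704,991.72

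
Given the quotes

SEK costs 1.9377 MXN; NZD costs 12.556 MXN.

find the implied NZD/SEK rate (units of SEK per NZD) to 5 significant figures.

NZD/SEK = 6.4798

1 NZD × 12.556 = 12.556 MXN
12.556 MXN ÷ 1.9377 = 6.47985 SEK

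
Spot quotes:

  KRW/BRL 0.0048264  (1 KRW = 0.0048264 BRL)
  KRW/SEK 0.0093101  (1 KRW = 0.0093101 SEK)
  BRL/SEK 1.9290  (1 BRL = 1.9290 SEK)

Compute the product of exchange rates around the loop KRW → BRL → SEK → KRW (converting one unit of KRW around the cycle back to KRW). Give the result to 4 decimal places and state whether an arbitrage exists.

Around KRW → BRL → SEK → KRW: 1 × 0.0048264 × 1.9290 ÷ 0.0093101 = 1.000003
Product ≈ 1 (deviation 0.000%, within rounding noise).

1.0000 (no arbitrage)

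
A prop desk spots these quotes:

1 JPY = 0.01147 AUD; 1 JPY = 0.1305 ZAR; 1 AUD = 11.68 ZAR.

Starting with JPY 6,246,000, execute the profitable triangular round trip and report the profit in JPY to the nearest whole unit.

Profit: JPY 166,062

Profitable loop is JPY → AUD → ZAR → JPY:
JPY 6,246,000 × 0.01147 = AUD 71,641.62
AUD 71,641.62 × 11.68 = ZAR 836,774.12
ZAR 836,774.12 ÷ 0.1305 = JPY 6,412,062
Profit = JPY 6,412,062 − JPY 6,246,000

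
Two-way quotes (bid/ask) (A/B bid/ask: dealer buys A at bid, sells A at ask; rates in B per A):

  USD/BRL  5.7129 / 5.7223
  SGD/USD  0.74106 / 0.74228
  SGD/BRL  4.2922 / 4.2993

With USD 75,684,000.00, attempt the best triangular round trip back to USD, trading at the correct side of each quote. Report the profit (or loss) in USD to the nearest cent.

Best loop USD → SGD → BRL → USD:
USD 75,684,000.00 ÷ 0.74228 (buy SGD at ask) = SGD 101,961,523.95
SGD 101,961,523.95 × 4.2922 (sell SGD at bid) = BRL 437,639,253.11
BRL 437,639,253.11 ÷ 5.7223 (buy USD at ask) = USD 76,479,606.65

Net profit: USD 795,606.65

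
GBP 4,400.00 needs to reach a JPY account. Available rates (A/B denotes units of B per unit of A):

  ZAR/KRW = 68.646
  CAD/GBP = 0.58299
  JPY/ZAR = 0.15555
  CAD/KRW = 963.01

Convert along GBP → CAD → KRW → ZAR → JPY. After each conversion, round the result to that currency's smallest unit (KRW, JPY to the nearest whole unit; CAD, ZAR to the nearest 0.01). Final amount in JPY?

JPY 680,671

GBP 4,400.00 ÷ 0.58299 = CAD 7,547.30
CAD 7,547.30 × 963.01 = KRW 7,268,125
KRW 7,268,125 ÷ 68.646 = ZAR 105,878.35
ZAR 105,878.35 ÷ 0.15555 = JPY 680,671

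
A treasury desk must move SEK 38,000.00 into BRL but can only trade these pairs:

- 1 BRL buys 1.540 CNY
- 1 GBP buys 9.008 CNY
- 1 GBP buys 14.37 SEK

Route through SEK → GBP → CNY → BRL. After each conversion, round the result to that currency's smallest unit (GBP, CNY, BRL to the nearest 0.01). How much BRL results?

BRL 15,468.03

SEK 38,000.00 ÷ 14.37 = GBP 2,644.40
GBP 2,644.40 × 9.008 = CNY 23,820.76
CNY 23,820.76 ÷ 1.540 = BRL 15,468.03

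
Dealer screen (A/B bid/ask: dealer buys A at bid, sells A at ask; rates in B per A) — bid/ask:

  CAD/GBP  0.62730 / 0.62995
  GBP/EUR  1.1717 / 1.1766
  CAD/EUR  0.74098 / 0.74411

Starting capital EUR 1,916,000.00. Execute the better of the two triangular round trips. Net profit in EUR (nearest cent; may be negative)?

Net result: EUR -566.55 (no profitable arbitrage after spreads)

Best loop EUR → GBP → CAD → EUR:
EUR 1,916,000.00 ÷ 1.1766 (buy GBP at ask) = GBP 1,628,420.87
GBP 1,628,420.87 ÷ 0.62995 (buy CAD at ask) = CAD 2,585,000.20
CAD 2,585,000.20 × 0.74098 (sell CAD at bid) = EUR 1,915,433.45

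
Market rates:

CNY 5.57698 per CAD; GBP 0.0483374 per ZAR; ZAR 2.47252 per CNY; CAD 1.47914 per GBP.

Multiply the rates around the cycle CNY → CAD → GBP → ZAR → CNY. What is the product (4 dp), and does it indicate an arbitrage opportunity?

Around CNY → CAD → GBP → ZAR → CNY: 1 ÷ 5.57698 ÷ 1.47914 ÷ 0.0483374 ÷ 2.47252 = 1.014305
Product > 1; profitable direction is CNY → CAD → GBP → ZAR → CNY.

1.0143 (arbitrage exists)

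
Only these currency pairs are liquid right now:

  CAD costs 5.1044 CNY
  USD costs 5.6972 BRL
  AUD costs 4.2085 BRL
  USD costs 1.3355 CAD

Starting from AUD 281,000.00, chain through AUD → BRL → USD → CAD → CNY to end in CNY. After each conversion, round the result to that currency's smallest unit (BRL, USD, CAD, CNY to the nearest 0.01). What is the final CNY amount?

CNY 1,415,014.10

AUD 281,000.00 × 4.2085 = BRL 1,182,588.50
BRL 1,182,588.50 ÷ 5.6972 = USD 207,573.63
USD 207,573.63 × 1.3355 = CAD 277,214.58
CAD 277,214.58 × 5.1044 = CNY 1,415,014.10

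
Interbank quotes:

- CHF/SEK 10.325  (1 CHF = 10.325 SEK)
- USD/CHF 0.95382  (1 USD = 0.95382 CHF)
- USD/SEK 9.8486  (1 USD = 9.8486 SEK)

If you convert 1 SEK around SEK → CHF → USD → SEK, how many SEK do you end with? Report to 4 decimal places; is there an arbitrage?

1.0000 (no arbitrage)

Around SEK → CHF → USD → SEK: 1 ÷ 10.325 ÷ 0.95382 × 9.8486 = 1.000041
Product ≈ 1 (deviation 0.004%, within rounding noise).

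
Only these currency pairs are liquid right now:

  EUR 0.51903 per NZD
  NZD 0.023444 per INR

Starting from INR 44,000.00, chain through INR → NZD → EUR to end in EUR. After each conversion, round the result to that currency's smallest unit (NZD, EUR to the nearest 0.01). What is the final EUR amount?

INR 44,000.00 × 0.023444 = NZD 1,031.54
NZD 1,031.54 × 0.51903 = EUR 535.40

EUR 535.40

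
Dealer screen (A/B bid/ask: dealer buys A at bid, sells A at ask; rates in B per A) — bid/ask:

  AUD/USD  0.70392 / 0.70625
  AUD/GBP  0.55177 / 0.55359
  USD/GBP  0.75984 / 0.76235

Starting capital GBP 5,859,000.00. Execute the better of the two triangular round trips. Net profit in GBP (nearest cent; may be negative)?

Net profit: GBP 145,387.56

Best loop GBP → USD → AUD → GBP:
GBP 5,859,000.00 ÷ 0.76235 (buy USD at ask) = USD 7,685,446.32
USD 7,685,446.32 ÷ 0.70625 (buy AUD at ask) = AUD 10,882,047.88
AUD 10,882,047.88 × 0.55177 (sell AUD at bid) = GBP 6,004,387.56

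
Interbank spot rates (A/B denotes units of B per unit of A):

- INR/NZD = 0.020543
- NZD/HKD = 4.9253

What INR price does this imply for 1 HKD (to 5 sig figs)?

HKD/INR = 9.8833

1 HKD ÷ 4.9253 = 0.203033 NZD
0.203033 NZD ÷ 0.020543 = 9.88333 INR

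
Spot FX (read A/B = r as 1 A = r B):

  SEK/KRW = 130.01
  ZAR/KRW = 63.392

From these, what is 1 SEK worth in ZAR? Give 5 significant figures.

SEK/ZAR = 2.0509

1 SEK × 130.01 = 130.01 KRW
130.01 KRW ÷ 63.392 = 2.05089 ZAR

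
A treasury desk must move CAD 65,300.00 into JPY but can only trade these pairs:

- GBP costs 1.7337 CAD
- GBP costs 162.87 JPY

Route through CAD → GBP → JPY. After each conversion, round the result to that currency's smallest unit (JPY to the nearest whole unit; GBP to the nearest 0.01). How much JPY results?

JPY 6,134,516

CAD 65,300.00 ÷ 1.7337 = GBP 37,665.11
GBP 37,665.11 × 162.87 = JPY 6,134,516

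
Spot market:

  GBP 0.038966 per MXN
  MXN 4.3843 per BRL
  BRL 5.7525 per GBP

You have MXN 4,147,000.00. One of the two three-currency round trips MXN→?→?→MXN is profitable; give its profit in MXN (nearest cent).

Profitable loop is MXN → BRL → GBP → MXN:
MXN 4,147,000.00 ÷ 4.3843 = BRL 945,875.05
BRL 945,875.05 ÷ 5.7525 = GBP 164,428.52
GBP 164,428.52 ÷ 0.038966 = MXN 4,219,794.66
Profit = MXN 4,219,794.66 − MXN 4,147,000.00

Profit: MXN 72,794.66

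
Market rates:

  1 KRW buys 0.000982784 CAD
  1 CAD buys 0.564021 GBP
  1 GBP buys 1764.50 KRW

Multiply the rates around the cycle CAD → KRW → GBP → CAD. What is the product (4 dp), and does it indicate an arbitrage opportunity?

Around CAD → KRW → GBP → CAD: 1 ÷ 0.000982784 ÷ 1764.50 ÷ 0.564021 = 1.022410
Product > 1; profitable direction is CAD → KRW → GBP → CAD.

1.0224 (arbitrage exists)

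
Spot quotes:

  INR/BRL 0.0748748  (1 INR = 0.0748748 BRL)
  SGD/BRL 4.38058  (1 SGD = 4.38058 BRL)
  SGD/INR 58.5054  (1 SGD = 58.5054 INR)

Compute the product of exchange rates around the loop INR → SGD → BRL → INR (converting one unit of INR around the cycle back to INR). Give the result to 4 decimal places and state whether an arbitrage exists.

Around INR → SGD → BRL → INR: 1 ÷ 58.5054 × 4.38058 ÷ 0.0748748 = 1.000000
Product ≈ 1 (deviation 0.000%, within rounding noise).

1.0000 (no arbitrage)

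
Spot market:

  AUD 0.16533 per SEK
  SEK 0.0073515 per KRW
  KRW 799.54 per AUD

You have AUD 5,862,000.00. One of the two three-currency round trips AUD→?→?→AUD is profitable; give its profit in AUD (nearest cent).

Profit: AUD 170,231.37

Profitable loop is AUD → SEK → KRW → AUD:
AUD 5,862,000.00 ÷ 0.16533 = SEK 35,456,360.01
SEK 35,456,360.01 ÷ 0.0073515 = KRW 4,823,010,271
KRW 4,823,010,271 ÷ 799.54 = AUD 6,032,231.37
Profit = AUD 6,032,231.37 − AUD 5,862,000.00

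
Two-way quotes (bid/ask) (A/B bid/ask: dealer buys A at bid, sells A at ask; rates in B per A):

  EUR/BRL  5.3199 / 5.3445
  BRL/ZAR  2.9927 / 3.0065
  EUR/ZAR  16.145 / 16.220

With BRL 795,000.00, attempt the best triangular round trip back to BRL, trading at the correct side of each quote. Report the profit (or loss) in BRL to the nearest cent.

Best loop BRL → EUR → ZAR → BRL:
BRL 795,000.00 ÷ 5.3445 (buy EUR at ask) = EUR 148,751.05
EUR 148,751.05 × 16.145 (sell EUR at bid) = ZAR 2,401,585.74
ZAR 2,401,585.74 ÷ 3.0065 (buy BRL at ask) = BRL 798,797.85

Net profit: BRL 3,797.85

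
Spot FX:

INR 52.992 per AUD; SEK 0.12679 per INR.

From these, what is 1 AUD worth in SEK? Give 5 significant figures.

1 AUD × 52.992 = 52.992 INR
52.992 INR × 0.12679 = 6.71886 SEK

AUD/SEK = 6.7189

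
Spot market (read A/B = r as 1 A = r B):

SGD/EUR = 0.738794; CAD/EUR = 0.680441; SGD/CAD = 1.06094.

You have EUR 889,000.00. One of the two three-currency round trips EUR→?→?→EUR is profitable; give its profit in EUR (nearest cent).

Profit: EUR 20,795.58

Profitable loop is EUR → CAD → SGD → EUR:
EUR 889,000.00 ÷ 0.680441 = CAD 1,306,505.63
CAD 1,306,505.63 ÷ 1.06094 = SGD 1,231,460.43
SGD 1,231,460.43 × 0.738794 = EUR 909,795.58
Profit = EUR 909,795.58 − EUR 889,000.00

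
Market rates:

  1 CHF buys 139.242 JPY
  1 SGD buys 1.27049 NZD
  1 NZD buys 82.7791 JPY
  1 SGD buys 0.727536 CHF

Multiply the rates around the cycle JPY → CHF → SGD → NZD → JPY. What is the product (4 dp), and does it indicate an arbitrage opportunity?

1.0382 (arbitrage exists)

Around JPY → CHF → SGD → NZD → JPY: 1 ÷ 139.242 ÷ 0.727536 × 1.27049 × 82.7791 = 1.038167
Product > 1; profitable direction is JPY → CHF → SGD → NZD → JPY.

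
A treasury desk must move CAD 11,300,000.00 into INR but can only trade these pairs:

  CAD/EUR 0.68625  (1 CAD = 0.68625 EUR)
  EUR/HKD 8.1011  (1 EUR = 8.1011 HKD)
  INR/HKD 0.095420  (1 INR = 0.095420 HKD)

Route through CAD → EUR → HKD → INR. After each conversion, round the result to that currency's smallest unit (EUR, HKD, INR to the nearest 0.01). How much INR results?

INR 658,362,948.96

CAD 11,300,000.00 × 0.68625 = EUR 7,754,625.00
EUR 7,754,625.00 × 8.1011 = HKD 62,820,992.59
HKD 62,820,992.59 ÷ 0.095420 = INR 658,362,948.96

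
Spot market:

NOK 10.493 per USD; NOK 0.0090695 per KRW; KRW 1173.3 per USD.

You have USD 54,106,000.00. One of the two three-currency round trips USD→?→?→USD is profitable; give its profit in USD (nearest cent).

Profit: USD 764,405.68

Profitable loop is USD → KRW → NOK → USD:
USD 54,106,000.00 × 1173.3 = KRW 63,482,569,800
KRW 63,482,569,800 × 0.0090695 = NOK 575,755,166.80
NOK 575,755,166.80 ÷ 10.493 = USD 54,870,405.68
Profit = USD 54,870,405.68 − USD 54,106,000.00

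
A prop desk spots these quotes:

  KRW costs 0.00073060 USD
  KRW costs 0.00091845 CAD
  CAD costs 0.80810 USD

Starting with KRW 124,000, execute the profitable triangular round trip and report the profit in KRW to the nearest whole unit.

Profitable loop is KRW → CAD → USD → KRW:
KRW 124,000 × 0.00091845 = CAD 113.89
CAD 113.89 × 0.80810 = USD 92.03
USD 92.03 ÷ 0.00073060 = KRW 125,969
Profit = KRW 125,969 − KRW 124,000

Profit: KRW 1,969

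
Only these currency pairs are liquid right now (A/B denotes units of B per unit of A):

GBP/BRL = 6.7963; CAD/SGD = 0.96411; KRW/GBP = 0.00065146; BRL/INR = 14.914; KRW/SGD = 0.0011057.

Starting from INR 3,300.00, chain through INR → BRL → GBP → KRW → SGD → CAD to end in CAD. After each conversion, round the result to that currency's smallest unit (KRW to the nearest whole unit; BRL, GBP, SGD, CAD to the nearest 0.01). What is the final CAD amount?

INR 3,300.00 ÷ 14.914 = BRL 221.27
BRL 221.27 ÷ 6.7963 = GBP 32.56
GBP 32.56 ÷ 0.00065146 = KRW 49,980
KRW 49,980 × 0.0011057 = SGD 55.26
SGD 55.26 ÷ 0.96411 = CAD 57.32

CAD 57.32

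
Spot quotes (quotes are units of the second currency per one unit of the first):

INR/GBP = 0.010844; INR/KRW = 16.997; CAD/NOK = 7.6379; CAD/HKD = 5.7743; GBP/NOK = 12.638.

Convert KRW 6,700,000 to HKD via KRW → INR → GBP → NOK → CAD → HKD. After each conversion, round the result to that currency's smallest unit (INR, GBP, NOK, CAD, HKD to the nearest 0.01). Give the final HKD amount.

KRW 6,700,000 ÷ 16.997 = INR 394,187.21
INR 394,187.21 × 0.010844 = GBP 4,274.57
GBP 4,274.57 × 12.638 = NOK 54,022.02
NOK 54,022.02 ÷ 7.6379 = CAD 7,072.89
CAD 7,072.89 × 5.7743 = HKD 40,840.99

HKD 40,840.99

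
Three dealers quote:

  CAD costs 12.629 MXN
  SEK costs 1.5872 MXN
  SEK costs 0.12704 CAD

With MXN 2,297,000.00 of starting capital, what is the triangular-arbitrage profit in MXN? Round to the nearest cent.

Profit: MXN 24,874.75

Profitable loop is MXN → SEK → CAD → MXN:
MXN 2,297,000.00 ÷ 1.5872 = SEK 1,447,202.62
SEK 1,447,202.62 × 0.12704 = CAD 183,852.62
CAD 183,852.62 × 12.629 = MXN 2,321,874.75
Profit = MXN 2,321,874.75 − MXN 2,297,000.00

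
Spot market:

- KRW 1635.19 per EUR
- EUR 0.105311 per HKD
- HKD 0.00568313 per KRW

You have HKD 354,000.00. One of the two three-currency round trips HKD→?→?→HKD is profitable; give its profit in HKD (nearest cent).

Profit: HKD 7,720.99

Profitable loop is HKD → KRW → EUR → HKD:
HKD 354,000.00 ÷ 0.00568313 = KRW 62,289,619
KRW 62,289,619 ÷ 1635.19 = EUR 38,093.20
EUR 38,093.20 ÷ 0.105311 = HKD 361,720.99
Profit = HKD 361,720.99 − HKD 354,000.00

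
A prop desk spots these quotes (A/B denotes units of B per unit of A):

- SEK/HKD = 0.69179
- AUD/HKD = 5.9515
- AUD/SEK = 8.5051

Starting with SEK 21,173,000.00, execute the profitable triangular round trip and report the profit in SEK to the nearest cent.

Profit: SEK 243,827.13

Profitable loop is SEK → AUD → HKD → SEK:
SEK 21,173,000.00 ÷ 8.5051 = AUD 2,489,447.51
AUD 2,489,447.51 × 5.9515 = HKD 14,815,946.84
HKD 14,815,946.84 ÷ 0.69179 = SEK 21,416,827.13
Profit = SEK 21,416,827.13 − SEK 21,173,000.00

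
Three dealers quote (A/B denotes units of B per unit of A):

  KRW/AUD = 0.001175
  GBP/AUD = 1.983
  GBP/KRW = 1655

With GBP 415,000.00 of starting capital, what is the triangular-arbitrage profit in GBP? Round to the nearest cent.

Profitable loop is GBP → AUD → KRW → GBP:
GBP 415,000.00 × 1.983 = AUD 822,945.00
AUD 822,945.00 ÷ 0.001175 = KRW 700,378,723
KRW 700,378,723 ÷ 1655 = GBP 423,189.56
Profit = GBP 423,189.56 − GBP 415,000.00

Profit: GBP 8,189.56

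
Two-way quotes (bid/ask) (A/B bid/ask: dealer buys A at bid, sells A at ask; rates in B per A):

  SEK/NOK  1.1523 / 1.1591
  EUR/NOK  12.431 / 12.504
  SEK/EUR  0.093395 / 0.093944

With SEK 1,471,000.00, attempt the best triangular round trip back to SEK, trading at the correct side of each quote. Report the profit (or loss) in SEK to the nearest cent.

Net profit: SEK 2,402.69

Best loop SEK → EUR → NOK → SEK:
SEK 1,471,000.00 × 0.093395 (sell SEK at bid) = EUR 137,384.05
EUR 137,384.05 × 12.431 (sell EUR at bid) = NOK 1,707,821.06
NOK 1,707,821.06 ÷ 1.1591 (buy SEK at ask) = SEK 1,473,402.69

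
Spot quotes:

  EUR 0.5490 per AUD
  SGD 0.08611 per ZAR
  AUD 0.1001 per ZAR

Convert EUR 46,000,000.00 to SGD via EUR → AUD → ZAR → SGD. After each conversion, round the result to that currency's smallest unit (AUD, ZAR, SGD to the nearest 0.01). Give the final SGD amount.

EUR 46,000,000.00 ÷ 0.5490 = AUD 83,788,706.74
AUD 83,788,706.74 ÷ 0.1001 = ZAR 837,050,017.38
ZAR 837,050,017.38 × 0.08611 = SGD 72,078,377.00

SGD 72,078,377.00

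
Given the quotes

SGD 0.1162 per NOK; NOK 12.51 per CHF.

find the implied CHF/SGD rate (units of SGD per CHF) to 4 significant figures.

CHF/SGD = 1.454

1 CHF × 12.51 = 12.51 NOK
12.51 NOK × 0.1162 = 1.45366 SGD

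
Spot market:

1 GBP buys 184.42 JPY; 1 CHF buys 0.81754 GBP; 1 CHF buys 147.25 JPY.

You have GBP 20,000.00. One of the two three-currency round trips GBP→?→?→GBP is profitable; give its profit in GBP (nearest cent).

Profitable loop is GBP → JPY → CHF → GBP:
GBP 20,000.00 × 184.42 = JPY 3,688,400
JPY 3,688,400 ÷ 147.25 = CHF 25,048.56
CHF 25,048.56 × 0.81754 = GBP 20,478.20
Profit = GBP 20,478.20 − GBP 20,000.00

Profit: GBP 478.20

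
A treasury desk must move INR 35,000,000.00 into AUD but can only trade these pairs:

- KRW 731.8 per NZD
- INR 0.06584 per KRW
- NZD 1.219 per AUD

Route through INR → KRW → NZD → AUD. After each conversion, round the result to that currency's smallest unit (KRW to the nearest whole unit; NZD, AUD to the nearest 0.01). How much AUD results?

AUD 595,911.98

INR 35,000,000.00 ÷ 0.06584 = KRW 531,591,738
KRW 531,591,738 ÷ 731.8 = NZD 726,416.70
NZD 726,416.70 ÷ 1.219 = AUD 595,911.98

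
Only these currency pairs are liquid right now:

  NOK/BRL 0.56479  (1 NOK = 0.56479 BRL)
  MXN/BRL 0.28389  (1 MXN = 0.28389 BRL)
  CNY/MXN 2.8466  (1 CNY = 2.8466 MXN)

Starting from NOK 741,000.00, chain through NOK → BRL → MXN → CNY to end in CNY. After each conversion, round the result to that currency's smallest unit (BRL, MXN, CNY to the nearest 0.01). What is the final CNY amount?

CNY 517,879.44

NOK 741,000.00 × 0.56479 = BRL 418,509.39
BRL 418,509.39 ÷ 0.28389 = MXN 1,474,195.60
MXN 1,474,195.60 ÷ 2.8466 = CNY 517,879.44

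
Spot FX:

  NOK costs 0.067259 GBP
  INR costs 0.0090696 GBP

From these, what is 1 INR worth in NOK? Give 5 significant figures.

INR/NOK = 0.13485

1 INR × 0.0090696 = 0.0090696 GBP
0.0090696 GBP ÷ 0.067259 = 0.134846 NOK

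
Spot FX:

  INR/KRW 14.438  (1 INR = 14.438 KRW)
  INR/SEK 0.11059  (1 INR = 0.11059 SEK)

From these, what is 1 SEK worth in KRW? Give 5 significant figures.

SEK/KRW = 130.55

1 SEK ÷ 0.11059 = 9.04241 INR
9.04241 INR × 14.438 = 130.554 KRW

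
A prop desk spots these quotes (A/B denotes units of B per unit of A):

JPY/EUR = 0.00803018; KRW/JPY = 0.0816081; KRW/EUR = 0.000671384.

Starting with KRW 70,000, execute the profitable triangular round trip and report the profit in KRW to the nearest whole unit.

Profitable loop is KRW → EUR → JPY → KRW:
KRW 70,000 × 0.000671384 = EUR 47.00
EUR 47.00 ÷ 0.00803018 = JPY 5,853
JPY 5,853 ÷ 0.0816081 = KRW 71,715
Profit = KRW 71,715 − KRW 70,000

Profit: KRW 1,715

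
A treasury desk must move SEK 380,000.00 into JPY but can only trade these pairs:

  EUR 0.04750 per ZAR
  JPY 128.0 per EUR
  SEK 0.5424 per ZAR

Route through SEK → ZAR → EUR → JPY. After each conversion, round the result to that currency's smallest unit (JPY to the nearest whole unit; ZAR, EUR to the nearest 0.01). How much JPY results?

SEK 380,000.00 ÷ 0.5424 = ZAR 700,589.97
ZAR 700,589.97 × 0.04750 = EUR 33,278.02
EUR 33,278.02 × 128.0 = JPY 4,259,587

JPY 4,259,587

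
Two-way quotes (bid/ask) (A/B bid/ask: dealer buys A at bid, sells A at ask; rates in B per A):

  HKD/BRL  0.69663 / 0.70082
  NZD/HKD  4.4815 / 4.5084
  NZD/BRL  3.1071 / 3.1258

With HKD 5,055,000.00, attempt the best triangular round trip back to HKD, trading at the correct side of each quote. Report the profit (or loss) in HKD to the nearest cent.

Net result: HKD -6,230.46 (no profitable arbitrage after spreads)

Best loop HKD → BRL → NZD → HKD:
HKD 5,055,000.00 × 0.69663 (sell HKD at bid) = BRL 3,521,464.65
BRL 3,521,464.65 ÷ 3.1258 (buy NZD at ask) = NZD 1,126,580.28
NZD 1,126,580.28 × 4.4815 (sell NZD at bid) = HKD 5,048,769.54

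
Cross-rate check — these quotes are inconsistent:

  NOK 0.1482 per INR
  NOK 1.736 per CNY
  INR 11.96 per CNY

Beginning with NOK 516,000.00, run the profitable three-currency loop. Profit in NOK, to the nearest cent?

Profitable loop is NOK → CNY → INR → NOK:
NOK 516,000.00 ÷ 1.736 = CNY 297,235.02
CNY 297,235.02 × 11.96 = INR 3,554,930.88
INR 3,554,930.88 × 0.1482 = NOK 526,840.76
Profit = NOK 526,840.76 − NOK 516,000.00

Profit: NOK 10,840.76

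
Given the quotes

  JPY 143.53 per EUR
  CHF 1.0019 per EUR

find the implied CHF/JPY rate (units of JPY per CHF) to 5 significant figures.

CHF/JPY = 143.26

1 CHF ÷ 1.0019 = 0.998104 EUR
0.998104 EUR × 143.53 = 143.258 JPY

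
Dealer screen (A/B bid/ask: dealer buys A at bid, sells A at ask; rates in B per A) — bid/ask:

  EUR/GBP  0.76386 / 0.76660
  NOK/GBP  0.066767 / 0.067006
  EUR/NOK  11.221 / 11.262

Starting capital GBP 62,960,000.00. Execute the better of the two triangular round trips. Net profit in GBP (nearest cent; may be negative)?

Net profit: GBP 770,785.58

Best loop GBP → NOK → EUR → GBP:
GBP 62,960,000.00 ÷ 0.067006 (buy NOK at ask) = NOK 939,617,347.70
NOK 939,617,347.70 ÷ 11.262 (buy EUR at ask) = EUR 83,432,547.30
EUR 83,432,547.30 × 0.76386 (sell EUR at bid) = GBP 63,730,785.58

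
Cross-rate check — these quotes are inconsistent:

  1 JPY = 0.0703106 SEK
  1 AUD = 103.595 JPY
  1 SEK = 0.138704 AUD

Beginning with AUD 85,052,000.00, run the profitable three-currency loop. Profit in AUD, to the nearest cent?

Profitable loop is AUD → JPY → SEK → AUD:
AUD 85,052,000.00 × 103.595 = JPY 8,810,961,940
JPY 8,810,961,940 × 0.0703106 = SEK 619,504,020.58
SEK 619,504,020.58 × 0.138704 = AUD 85,927,685.67
Profit = AUD 85,927,685.67 − AUD 85,052,000.00

Profit: AUD 875,685.67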